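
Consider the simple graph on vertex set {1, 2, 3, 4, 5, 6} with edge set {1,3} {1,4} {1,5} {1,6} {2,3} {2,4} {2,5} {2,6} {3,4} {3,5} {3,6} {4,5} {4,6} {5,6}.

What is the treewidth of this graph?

A width-4 tree decomposition is:
Bags: B1 = {2, 3, 4, 5, 6}  B2 = {1, 3, 4, 5, 6}
Tree: B1–B2
Each bag holds 5 vertices, so the decomposition has width 4, which upper-bounds the treewidth. For the lower bound, the 5 vertices {1, 3, 4, 5, 6} are pairwise adjacent, and any tree decomposition puts a clique entirely inside one bag — forcing width ≥ 4. Therefore the treewidth is 4.

4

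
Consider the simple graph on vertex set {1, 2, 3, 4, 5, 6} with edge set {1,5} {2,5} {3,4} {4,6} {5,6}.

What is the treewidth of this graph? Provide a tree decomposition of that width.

Every bag has size at most 2, so the width is 2 − 1 = 1 and tw(G) ≤ 1. Since G has at least one edge (e.g. 5–6), it is not an edgeless graph, so tw(G) ≥ 1. Therefore the treewidth is 1.

Treewidth 1.
One such decomposition:
Bags: B1 = {5, 6}  B2 = {4, 6}  B3 = {2, 5}  B4 = {1, 5}  B5 = {3, 4}
Tree: B1–B2, B1–B3, B3–B4, B2–B5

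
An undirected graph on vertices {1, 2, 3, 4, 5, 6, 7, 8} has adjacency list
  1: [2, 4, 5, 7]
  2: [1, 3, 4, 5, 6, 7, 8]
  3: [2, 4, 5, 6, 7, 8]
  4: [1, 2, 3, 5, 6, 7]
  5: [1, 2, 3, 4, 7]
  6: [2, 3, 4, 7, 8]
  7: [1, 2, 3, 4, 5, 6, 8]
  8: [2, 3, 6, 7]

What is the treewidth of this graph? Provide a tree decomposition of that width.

Treewidth 4.
One optimal decomposition is:
Bags: B1 = {2, 3, 4, 6, 7}  B2 = {2, 3, 6, 7, 8}  B3 = {2, 3, 4, 5, 7}  B4 = {1, 2, 4, 5, 7}
Tree: B1–B2, B1–B3, B3–B4

Every bag has size at most 5, so the width is 5 − 1 = 4 and tw(G) ≤ 4. For the lower bound, the 5 vertices {1, 2, 4, 5, 7} are pairwise adjacent, and any tree decomposition puts a clique entirely inside one bag — forcing width ≥ 4. The upper and lower bounds meet at 4, so that is the treewidth.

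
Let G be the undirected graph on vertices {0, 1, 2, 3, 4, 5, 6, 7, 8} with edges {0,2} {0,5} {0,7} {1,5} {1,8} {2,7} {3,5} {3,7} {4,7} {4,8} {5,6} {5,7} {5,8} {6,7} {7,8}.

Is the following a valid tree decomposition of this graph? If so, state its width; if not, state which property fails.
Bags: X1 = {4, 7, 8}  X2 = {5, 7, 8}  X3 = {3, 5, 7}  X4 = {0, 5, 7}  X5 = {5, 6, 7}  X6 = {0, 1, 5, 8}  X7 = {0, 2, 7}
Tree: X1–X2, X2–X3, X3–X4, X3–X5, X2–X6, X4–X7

A tree decomposition must satisfy three properties: every vertex lies in some bag; for every edge, both endpoints lie together in some bag; and for every vertex, the bags containing it form a connected subtree. Here bags containing vertex 0 are not connected in the tree, so the decomposition is invalid.

No — bags containing vertex 0 are not connected in the tree.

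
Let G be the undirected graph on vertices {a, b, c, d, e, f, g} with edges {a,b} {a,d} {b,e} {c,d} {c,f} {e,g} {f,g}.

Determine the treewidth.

2

A width-2 tree decomposition is:
Bags: B1 = {e, f, g}  B2 = {c, e, f}  B3 = {c, d, e}  B4 = {a, d, e}  B5 = {a, b, e}
Tree: B1–B2, B2–B3, B3–B4, B4–B5
The largest bag has 3 vertices, giving width 2; this decomposition certifies tw(G) ≤ 2. Since e–g–f–c–d–a–b–e is a cycle in G, G is not acyclic. Forests are exactly the graphs of treewidth ≤ 1, so tw(G) ≥ 2. Hence tw(G) = 2 exactly.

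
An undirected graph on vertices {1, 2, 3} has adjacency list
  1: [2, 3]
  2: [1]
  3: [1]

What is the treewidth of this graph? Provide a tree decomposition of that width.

Treewidth 1.
One optimal decomposition is:
Bags: B1 = {1, 2}  B2 = {1, 3}
Tree: B1–B2

Each bag holds 2 vertices, so the decomposition has width 1, which upper-bounds the treewidth. Any graph with an edge has treewidth ≥ 1, and G has the edge 1–2. Combining the bounds, tw(G) = 1.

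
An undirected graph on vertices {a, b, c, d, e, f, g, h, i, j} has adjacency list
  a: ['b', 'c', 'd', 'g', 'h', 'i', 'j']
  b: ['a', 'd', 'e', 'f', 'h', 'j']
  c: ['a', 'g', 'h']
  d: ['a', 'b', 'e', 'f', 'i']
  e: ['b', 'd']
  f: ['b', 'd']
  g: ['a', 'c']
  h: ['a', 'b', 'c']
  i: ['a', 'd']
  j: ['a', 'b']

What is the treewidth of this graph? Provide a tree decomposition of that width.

Treewidth 2.
One optimal decomposition is:
Bags: B1 = {a, b, d}  B2 = {b, d, f}  B3 = {a, b, h}  B4 = {a, c, h}  B5 = {b, d, e}  B6 = {a, d, i}  B7 = {a, c, g}  B8 = {a, b, j}
Tree: B1–B2, B1–B3, B3–B4, B1–B5, B1–B6, B4–B7, B1–B8

Every bag has size at most 3, so the width is 3 − 1 = 2 and tw(G) ≤ 2. On the other hand G contains the 3-clique {a, c, g}. A clique must lie in a single bag of any decomposition, so no decomposition can have width below 2. The upper and lower bounds meet at 2, so that is the treewidth.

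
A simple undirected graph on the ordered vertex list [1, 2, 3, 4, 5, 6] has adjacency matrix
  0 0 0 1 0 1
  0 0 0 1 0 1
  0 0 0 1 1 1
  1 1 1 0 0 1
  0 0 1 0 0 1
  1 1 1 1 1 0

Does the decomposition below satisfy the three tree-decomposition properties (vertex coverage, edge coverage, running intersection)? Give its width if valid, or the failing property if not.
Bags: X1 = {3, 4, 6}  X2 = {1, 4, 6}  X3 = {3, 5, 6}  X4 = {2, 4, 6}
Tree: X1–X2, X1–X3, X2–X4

Yes; width 2.

Vertex coverage: the bags together contain {1, 2, 3, 4, 5, 6}, the full vertex set. Edge coverage: each edge of G has both endpoints in at least one bag. Running intersection: for every vertex, the bags containing it form a connected subtree. All three properties hold, so this is a valid tree decomposition of width max|bag| − 1 = 2, and hence tw(G) ≤ 2.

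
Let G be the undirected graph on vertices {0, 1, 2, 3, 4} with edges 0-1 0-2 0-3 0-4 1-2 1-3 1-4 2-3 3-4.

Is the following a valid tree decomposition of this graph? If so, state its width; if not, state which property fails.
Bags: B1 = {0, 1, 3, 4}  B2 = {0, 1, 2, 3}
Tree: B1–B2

Every vertex of G appears in some bag (union = {0, 1, 2, 3, 4}); every edge is covered by a bag; and for each vertex v the set of bags containing v is connected in the bag tree. The decomposition is therefore valid. The largest bag has 4 vertices, so the width is 3.

Yes; width 3.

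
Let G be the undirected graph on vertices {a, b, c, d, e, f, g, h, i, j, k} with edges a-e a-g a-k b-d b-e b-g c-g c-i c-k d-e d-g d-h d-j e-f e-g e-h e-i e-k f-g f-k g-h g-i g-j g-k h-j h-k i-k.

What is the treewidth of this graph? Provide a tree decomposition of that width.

The largest bag has 4 vertices, giving width 3; this decomposition certifies tw(G) ≤ 3. Conversely, {d, g, h, j} is a clique of size 4, and the vertices of any clique must share a bag in every tree decomposition; so some bag has ≥ 4 vertices and tw(G) ≥ 3. Therefore the treewidth is 3.

Treewidth 3.
Bags: B1 = {e, g, h, k}  B2 = {d, e, g, h}  B3 = {e, g, i, k}  B4 = {c, g, i, k}  B5 = {e, f, g, k}  B6 = {d, g, h, j}  B7 = {a, e, g, k}  B8 = {b, d, e, g}
Tree: B1–B2, B1–B3, B3–B4, B1–B5, B2–B6, B1–B7, B2–B8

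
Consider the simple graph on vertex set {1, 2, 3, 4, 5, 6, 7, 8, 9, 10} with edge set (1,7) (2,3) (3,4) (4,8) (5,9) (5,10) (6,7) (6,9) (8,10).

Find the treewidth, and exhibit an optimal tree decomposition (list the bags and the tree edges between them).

The largest bag has 2 vertices, giving width 1; this decomposition certifies tw(G) ≤ 1. Any graph with an edge has treewidth ≥ 1, and G has the edge 1–7. The upper and lower bounds meet at 1, so that is the treewidth.

Treewidth 1.
One optimal decomposition is:
Bags: B1 = {1, 7}  B2 = {6, 7}  B3 = {6, 9}  B4 = {5, 9}  B5 = {5, 10}  B6 = {8, 10}  B7 = {4, 8}  B8 = {3, 4}  B9 = {2, 3}
Tree: B1–B2, B2–B3, B3–B4, B4–B5, B5–B6, B6–B7, B7–B8, B8–B9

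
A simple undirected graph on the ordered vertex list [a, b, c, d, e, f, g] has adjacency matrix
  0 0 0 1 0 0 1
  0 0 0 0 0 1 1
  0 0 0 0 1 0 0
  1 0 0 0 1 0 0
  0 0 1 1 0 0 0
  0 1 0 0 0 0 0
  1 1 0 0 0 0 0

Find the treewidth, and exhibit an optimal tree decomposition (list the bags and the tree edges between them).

Treewidth 1.
One such decomposition:
Bags: B1 = {c, e}  B2 = {d, e}  B3 = {a, d}  B4 = {a, g}  B5 = {b, g}  B6 = {b, f}
Tree: B1–B2, B2–B3, B3–B4, B4–B5, B5–B6

Every bag has size at most 2, so the width is 2 − 1 = 1 and tw(G) ≤ 1. G has an edge, so its treewidth is at least 1. The upper and lower bounds meet at 1, so that is the treewidth.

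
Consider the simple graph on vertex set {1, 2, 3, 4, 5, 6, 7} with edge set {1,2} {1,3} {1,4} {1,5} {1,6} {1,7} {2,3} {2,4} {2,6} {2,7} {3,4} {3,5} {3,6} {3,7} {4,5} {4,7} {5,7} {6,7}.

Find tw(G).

A width-4 tree decomposition is:
Bags: B1 = {1, 2, 3, 4, 7}  B2 = {1, 3, 4, 5, 7}  B3 = {1, 2, 3, 6, 7}
Tree: B1–B2, B1–B3
Every bag has size at most 5, so the width is 5 − 1 = 4 and tw(G) ≤ 4. Conversely, {1, 2, 3, 4, 7} is a clique of size 5, and the vertices of any clique must share a bag in every tree decomposition; so some bag has ≥ 5 vertices and tw(G) ≥ 4. Hence tw(G) = 4 exactly.

4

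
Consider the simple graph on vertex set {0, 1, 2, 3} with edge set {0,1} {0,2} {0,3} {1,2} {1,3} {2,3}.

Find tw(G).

A width-3 tree decomposition is:
Bags: B1 = {0, 1, 2, 3}
Tree: (single bag)
A single bag containing all 4 vertices is trivially a valid decomposition of width 3. For the lower bound, the 4 vertices {0, 1, 2, 3} are pairwise adjacent, and any tree decomposition puts a clique entirely inside one bag — forcing width ≥ 3. Therefore the treewidth is 3.

3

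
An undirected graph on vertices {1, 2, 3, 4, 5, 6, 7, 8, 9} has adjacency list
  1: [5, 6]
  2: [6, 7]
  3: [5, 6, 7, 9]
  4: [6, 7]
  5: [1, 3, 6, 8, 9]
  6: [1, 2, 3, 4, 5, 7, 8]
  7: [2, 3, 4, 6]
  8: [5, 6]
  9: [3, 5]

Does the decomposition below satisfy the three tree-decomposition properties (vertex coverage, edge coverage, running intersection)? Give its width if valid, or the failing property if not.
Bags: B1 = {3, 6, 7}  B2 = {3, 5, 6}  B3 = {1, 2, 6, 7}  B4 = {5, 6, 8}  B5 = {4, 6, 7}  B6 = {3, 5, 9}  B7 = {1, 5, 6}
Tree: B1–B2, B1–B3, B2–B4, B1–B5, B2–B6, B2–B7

No — bags containing vertex 1 are not connected in the tree.

A tree decomposition must satisfy three properties: every vertex lies in some bag; for every edge, both endpoints lie together in some bag; and for every vertex, the bags containing it form a connected subtree. Here bags containing vertex 1 are not connected in the tree, so the decomposition is invalid.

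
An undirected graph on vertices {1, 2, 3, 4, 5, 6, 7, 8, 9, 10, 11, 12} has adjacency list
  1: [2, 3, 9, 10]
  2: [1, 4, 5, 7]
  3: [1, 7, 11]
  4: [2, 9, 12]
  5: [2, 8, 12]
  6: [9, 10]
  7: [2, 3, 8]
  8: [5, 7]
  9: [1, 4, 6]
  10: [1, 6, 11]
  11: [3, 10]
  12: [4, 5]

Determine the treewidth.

A width-3 tree decomposition is:
Bags: B1 = {4, 5, 8, 12}  B2 = {2, 4, 5, 8}  B3 = {2, 4, 7, 8}  B4 = {2, 4, 7, 9}  B5 = {1, 2, 7, 9}  B6 = {1, 3, 7, 9}  B7 = {1, 3, 6, 9}  B8 = {1, 3, 6, 10}  B9 = {3, 6, 10, 11}
Tree: B1–B2, B2–B3, B3–B4, B4–B5, B5–B6, B6–B7, B7–B8, B8–B9
Each bag holds 4 vertices, so the decomposition has width 3, which upper-bounds the treewidth. For the lower bound: the 4 vertex sets {5,8,12}, {4}, {2}, {1,3,7,9} are disjoint, each induces a connected subgraph, and every pair is joined by at least one edge of G. Contracting each set to a single vertex therefore yields K_{4} as a minor, and since treewidth is minor-monotone, tw(G) ≥ tw(K_{4}) = 3. Hence tw(G) = 3 exactly.

3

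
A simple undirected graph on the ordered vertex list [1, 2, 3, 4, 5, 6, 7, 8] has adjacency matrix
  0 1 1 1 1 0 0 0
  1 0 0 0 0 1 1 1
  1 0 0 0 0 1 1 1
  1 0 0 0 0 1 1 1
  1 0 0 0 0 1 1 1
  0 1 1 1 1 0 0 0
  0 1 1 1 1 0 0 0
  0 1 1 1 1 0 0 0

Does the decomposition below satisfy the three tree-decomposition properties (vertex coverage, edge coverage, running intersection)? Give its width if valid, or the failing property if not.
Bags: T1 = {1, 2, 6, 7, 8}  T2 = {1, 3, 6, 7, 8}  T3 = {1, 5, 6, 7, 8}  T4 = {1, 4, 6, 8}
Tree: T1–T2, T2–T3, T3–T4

A tree decomposition must satisfy three properties: every vertex lies in some bag; for every edge, both endpoints lie together in some bag; and for every vertex, the bags containing it form a connected subtree. Here edge (7,4) lies in no bag, so the decomposition is invalid.

No — edge (7,4) lies in no bag.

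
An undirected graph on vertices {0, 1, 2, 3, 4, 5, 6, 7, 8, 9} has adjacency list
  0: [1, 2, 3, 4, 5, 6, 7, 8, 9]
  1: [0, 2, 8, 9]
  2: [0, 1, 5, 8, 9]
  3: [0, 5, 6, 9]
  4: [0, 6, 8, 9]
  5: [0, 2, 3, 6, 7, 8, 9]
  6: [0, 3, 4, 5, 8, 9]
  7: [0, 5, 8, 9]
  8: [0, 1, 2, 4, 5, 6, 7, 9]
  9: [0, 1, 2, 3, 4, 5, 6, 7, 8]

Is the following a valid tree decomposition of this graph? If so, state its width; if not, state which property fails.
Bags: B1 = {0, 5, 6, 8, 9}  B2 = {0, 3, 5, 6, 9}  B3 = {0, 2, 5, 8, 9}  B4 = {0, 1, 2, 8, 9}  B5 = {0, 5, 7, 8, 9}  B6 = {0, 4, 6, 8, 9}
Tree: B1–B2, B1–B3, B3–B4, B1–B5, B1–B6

Yes; width 4.

Vertex coverage: the bags together contain {0, 1, 2, 3, 4, 5, 6, 7, 8, 9}, the full vertex set. Edge coverage: each edge of G has both endpoints in at least one bag. Running intersection: for every vertex, the bags containing it form a connected subtree. All three properties hold, so this is a valid tree decomposition of width max|bag| − 1 = 4, and hence tw(G) ≤ 4.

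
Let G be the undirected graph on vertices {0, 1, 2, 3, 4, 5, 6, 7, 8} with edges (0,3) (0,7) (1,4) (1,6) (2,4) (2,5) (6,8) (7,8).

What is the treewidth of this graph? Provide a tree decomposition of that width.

Treewidth 1.
One optimal decomposition is:
Bags: B1 = {2, 5}  B2 = {2, 4}  B3 = {1, 4}  B4 = {1, 6}  B5 = {6, 8}  B6 = {7, 8}  B7 = {0, 7}  B8 = {0, 3}
Tree: B1–B2, B2–B3, B3–B4, B4–B5, B5–B6, B6–B7, B7–B8

The largest bag has 2 vertices, giving width 1; this decomposition certifies tw(G) ≤ 1. G has an edge, so its treewidth is at least 1. Hence tw(G) = 1 exactly.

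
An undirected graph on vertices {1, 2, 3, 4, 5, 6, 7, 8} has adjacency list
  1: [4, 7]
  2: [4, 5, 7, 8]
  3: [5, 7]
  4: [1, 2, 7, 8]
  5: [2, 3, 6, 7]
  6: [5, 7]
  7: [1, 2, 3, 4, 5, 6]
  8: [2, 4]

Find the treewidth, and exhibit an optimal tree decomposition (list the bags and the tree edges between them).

Every bag has size at most 3, so the width is 3 − 1 = 2 and tw(G) ≤ 2. For the lower bound, the 3 vertices {2, 4, 8} are pairwise adjacent, and any tree decomposition puts a clique entirely inside one bag — forcing width ≥ 2. The upper and lower bounds meet at 2, so that is the treewidth.

Treewidth 2.
One such decomposition:
Bags: B1 = {2, 4, 7}  B2 = {2, 5, 7}  B3 = {3, 5, 7}  B4 = {2, 4, 8}  B5 = {1, 4, 7}  B6 = {5, 6, 7}
Tree: B1–B2, B2–B3, B1–B4, B1–B5, B2–B6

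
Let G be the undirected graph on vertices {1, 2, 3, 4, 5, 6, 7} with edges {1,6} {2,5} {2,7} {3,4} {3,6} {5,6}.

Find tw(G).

A width-1 tree decomposition is:
Bags: B1 = {2, 5}  B2 = {5, 6}  B3 = {1, 6}  B4 = {2, 7}  B5 = {3, 6}  B6 = {3, 4}
Tree: B1–B2, B2–B3, B1–B4, B3–B5, B5–B6
The largest bag has 2 vertices, giving width 1; this decomposition certifies tw(G) ≤ 1. G has an edge, so its treewidth is at least 1. Therefore the treewidth is 1.

1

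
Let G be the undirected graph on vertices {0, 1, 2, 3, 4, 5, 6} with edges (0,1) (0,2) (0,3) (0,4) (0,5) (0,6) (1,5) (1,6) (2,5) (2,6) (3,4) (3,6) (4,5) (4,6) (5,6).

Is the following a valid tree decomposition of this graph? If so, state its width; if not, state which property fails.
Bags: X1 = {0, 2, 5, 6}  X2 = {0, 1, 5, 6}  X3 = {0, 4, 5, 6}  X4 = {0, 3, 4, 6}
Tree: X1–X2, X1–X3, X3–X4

Yes; width 3.

Checking the three conditions: (i) the bags cover all of {0, 1, 2, 3, 4, 5, 6}; (ii) for each edge, some bag contains both endpoints; (iii) the bags containing any fixed vertex form a subtree. All hold, so the decomposition is valid with width 4 − 1 = 3.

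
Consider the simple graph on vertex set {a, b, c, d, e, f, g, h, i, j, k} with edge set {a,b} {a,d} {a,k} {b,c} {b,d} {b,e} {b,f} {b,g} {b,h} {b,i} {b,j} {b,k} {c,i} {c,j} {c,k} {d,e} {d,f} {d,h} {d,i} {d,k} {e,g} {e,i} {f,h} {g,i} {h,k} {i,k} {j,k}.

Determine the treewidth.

3

A width-3 tree decomposition is:
Bags: B1 = {b, d, h, k}  B2 = {b, d, i, k}  B3 = {b, d, e, i}  B4 = {b, d, f, h}  B5 = {a, b, d, k}  B6 = {b, e, g, i}  B7 = {b, c, i, k}  B8 = {b, c, j, k}
Tree: B1–B2, B2–B3, B1–B4, B2–B5, B3–B6, B2–B7, B7–B8
The largest bag has 4 vertices, giving width 3; this decomposition certifies tw(G) ≤ 3. On the other hand G contains the 4-clique {b, d, e, i}. A clique must lie in a single bag of any decomposition, so no decomposition can have width below 3. Hence tw(G) = 3 exactly.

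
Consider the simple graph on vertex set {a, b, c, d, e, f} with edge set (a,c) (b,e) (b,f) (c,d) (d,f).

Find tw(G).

A width-1 tree decomposition is:
Bags: B1 = {b, e}  B2 = {b, f}  B3 = {d, f}  B4 = {c, d}  B5 = {a, c}
Tree: B1–B2, B2–B3, B3–B4, B4–B5
The largest bag has 2 vertices, giving width 1; this decomposition certifies tw(G) ≤ 1. Any graph with an edge has treewidth ≥ 1, and G has the edge e–b. Therefore the treewidth is 1.

1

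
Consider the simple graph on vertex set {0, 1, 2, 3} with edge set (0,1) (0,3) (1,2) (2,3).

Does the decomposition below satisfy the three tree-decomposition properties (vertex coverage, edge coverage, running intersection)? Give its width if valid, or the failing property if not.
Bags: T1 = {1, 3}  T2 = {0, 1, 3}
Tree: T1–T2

A tree decomposition must satisfy three properties: every vertex lies in some bag; for every edge, both endpoints lie together in some bag; and for every vertex, the bags containing it form a connected subtree. Here vertex 2 appears in no bag, so the decomposition is invalid.

No — vertex 2 appears in no bag.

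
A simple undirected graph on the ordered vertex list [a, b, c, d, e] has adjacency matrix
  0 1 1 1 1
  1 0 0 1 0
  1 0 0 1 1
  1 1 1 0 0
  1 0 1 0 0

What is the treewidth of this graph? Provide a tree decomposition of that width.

Treewidth 2.
Bags: B1 = {a, c, d}  B2 = {a, b, d}  B3 = {a, c, e}
Tree: B1–B2, B1–B3

Each bag holds 3 vertices, so the decomposition has width 2, which upper-bounds the treewidth. Conversely, {a, c, d} is a clique of size 3, and the vertices of any clique must share a bag in every tree decomposition; so some bag has ≥ 3 vertices and tw(G) ≥ 2. The upper and lower bounds meet at 2, so that is the treewidth.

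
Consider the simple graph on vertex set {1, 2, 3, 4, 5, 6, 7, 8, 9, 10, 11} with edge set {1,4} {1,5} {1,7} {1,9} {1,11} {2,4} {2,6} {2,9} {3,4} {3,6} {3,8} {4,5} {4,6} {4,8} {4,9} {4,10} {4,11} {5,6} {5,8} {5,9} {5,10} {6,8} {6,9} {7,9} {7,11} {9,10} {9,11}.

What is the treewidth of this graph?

3

A width-3 tree decomposition is:
Bags: B1 = {1, 4, 5, 9}  B2 = {4, 5, 6, 9}  B3 = {1, 4, 9, 11}  B4 = {4, 5, 6, 8}  B5 = {2, 4, 6, 9}  B6 = {1, 7, 9, 11}  B7 = {3, 4, 6, 8}  B8 = {4, 5, 9, 10}
Tree: B1–B2, B1–B3, B2–B4, B2–B5, B3–B6, B4–B7, B2–B8
The largest bag has 4 vertices, giving width 3; this decomposition certifies tw(G) ≤ 3. Conversely, {3, 4, 6, 8} is a clique of size 4, and the vertices of any clique must share a bag in every tree decomposition; so some bag has ≥ 4 vertices and tw(G) ≥ 3. The upper and lower bounds meet at 3, so that is the treewidth.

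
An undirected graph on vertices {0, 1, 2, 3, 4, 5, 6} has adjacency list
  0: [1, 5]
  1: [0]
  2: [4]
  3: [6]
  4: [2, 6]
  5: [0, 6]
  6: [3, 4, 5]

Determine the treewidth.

1

A width-1 tree decomposition is:
Bags: B1 = {5, 6}  B2 = {4, 6}  B3 = {2, 4}  B4 = {0, 5}  B5 = {0, 1}  B6 = {3, 6}
Tree: B1–B2, B2–B3, B1–B4, B4–B5, B1–B6
Each bag holds 2 vertices, so the decomposition has width 1, which upper-bounds the treewidth. G has an edge, so its treewidth is at least 1. Hence tw(G) = 1 exactly.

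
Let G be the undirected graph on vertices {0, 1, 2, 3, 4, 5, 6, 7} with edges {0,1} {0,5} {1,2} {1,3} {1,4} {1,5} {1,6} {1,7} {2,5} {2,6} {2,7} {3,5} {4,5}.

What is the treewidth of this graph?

2

A width-2 tree decomposition is:
Bags: B1 = {1, 2, 6}  B2 = {1, 2, 5}  B3 = {1, 3, 5}  B4 = {1, 4, 5}  B5 = {0, 1, 5}  B6 = {1, 2, 7}
Tree: B1–B2, B2–B3, B3–B4, B3–B5, B2–B6
The largest bag has 3 vertices, giving width 2; this decomposition certifies tw(G) ≤ 2. On the other hand G contains the 3-clique {0, 1, 5}. A clique must lie in a single bag of any decomposition, so no decomposition can have width below 2. Combining the bounds, tw(G) = 2.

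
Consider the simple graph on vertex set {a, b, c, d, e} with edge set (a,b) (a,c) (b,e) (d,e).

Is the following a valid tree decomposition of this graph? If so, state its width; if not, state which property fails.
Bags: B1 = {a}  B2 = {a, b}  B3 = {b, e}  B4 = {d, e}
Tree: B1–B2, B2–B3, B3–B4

A tree decomposition must satisfy three properties: every vertex lies in some bag; for every edge, both endpoints lie together in some bag; and for every vertex, the bags containing it form a connected subtree. Here vertex c appears in no bag, so the decomposition is invalid.

No — vertex c appears in no bag.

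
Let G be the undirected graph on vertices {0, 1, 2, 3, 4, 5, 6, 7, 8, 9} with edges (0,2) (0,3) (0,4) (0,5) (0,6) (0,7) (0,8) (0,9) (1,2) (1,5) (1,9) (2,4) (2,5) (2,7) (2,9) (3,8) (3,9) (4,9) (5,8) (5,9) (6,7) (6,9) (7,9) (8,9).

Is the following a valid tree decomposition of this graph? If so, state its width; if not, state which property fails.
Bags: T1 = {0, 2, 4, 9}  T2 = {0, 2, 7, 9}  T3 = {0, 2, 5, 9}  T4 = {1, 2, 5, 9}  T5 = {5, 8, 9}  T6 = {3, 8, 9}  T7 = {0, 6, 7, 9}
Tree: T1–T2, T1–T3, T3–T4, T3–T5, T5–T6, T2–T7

No — edge (0,8) lies in no bag.

A tree decomposition must satisfy three properties: every vertex lies in some bag; for every edge, both endpoints lie together in some bag; and for every vertex, the bags containing it form a connected subtree. Here edge (0,8) lies in no bag, so the decomposition is invalid.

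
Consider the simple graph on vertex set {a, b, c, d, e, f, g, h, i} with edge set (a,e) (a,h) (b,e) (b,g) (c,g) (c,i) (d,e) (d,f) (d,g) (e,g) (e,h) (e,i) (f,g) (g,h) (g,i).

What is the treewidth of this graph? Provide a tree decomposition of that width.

Treewidth 2.
Bags: B1 = {b, e, g}  B2 = {e, g, i}  B3 = {e, g, h}  B4 = {d, e, g}  B5 = {c, g, i}  B6 = {a, e, h}  B7 = {d, f, g}
Tree: B1–B2, B2–B3, B2–B4, B2–B5, B3–B6, B4–B7

Every bag has size at most 3, so the width is 3 − 1 = 2 and tw(G) ≤ 2. On the other hand G contains the 3-clique {d, e, g}. A clique must lie in a single bag of any decomposition, so no decomposition can have width below 2. Hence tw(G) = 2 exactly.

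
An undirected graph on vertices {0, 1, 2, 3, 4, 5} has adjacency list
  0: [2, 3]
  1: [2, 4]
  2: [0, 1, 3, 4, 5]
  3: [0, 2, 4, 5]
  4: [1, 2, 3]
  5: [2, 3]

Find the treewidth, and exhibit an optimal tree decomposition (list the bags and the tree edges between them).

Treewidth 2.
One such decomposition:
Bags: B1 = {2, 3, 4}  B2 = {0, 2, 3}  B3 = {2, 3, 5}  B4 = {1, 2, 4}
Tree: B1–B2, B1–B3, B1–B4

The largest bag has 3 vertices, giving width 2; this decomposition certifies tw(G) ≤ 2. On the other hand G contains the 3-clique {1, 2, 4}. A clique must lie in a single bag of any decomposition, so no decomposition can have width below 2. Combining the bounds, tw(G) = 2.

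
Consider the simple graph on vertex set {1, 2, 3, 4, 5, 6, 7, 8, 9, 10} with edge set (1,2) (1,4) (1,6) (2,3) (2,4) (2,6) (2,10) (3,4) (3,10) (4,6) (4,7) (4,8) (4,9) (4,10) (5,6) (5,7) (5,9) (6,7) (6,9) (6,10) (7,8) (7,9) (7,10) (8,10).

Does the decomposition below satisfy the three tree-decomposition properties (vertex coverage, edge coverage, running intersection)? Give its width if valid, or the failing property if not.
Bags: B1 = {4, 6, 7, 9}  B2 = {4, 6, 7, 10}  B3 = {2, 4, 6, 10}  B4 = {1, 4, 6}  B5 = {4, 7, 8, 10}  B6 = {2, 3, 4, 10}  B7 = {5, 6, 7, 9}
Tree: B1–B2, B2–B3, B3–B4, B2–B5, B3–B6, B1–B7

A tree decomposition must satisfy three properties: every vertex lies in some bag; for every edge, both endpoints lie together in some bag; and for every vertex, the bags containing it form a connected subtree. Here edge (2,1) lies in no bag, so the decomposition is invalid.

No — edge (2,1) lies in no bag.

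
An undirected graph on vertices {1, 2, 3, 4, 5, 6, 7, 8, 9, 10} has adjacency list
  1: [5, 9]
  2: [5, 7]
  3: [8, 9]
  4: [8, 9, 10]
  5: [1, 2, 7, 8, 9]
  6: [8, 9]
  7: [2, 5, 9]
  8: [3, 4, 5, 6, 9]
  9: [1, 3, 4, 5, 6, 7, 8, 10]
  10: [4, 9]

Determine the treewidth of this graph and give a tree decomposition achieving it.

Treewidth 2.
Bags: B1 = {3, 8, 9}  B2 = {5, 8, 9}  B3 = {1, 5, 9}  B4 = {5, 7, 9}  B5 = {2, 5, 7}  B6 = {4, 8, 9}  B7 = {4, 9, 10}  B8 = {6, 8, 9}
Tree: B1–B2, B2–B3, B3–B4, B4–B5, B1–B6, B6–B7, B2–B8

The largest bag has 3 vertices, giving width 2; this decomposition certifies tw(G) ≤ 2. Conversely, {3, 8, 9} is a clique of size 3, and the vertices of any clique must share a bag in every tree decomposition; so some bag has ≥ 3 vertices and tw(G) ≥ 2. Therefore the treewidth is 2.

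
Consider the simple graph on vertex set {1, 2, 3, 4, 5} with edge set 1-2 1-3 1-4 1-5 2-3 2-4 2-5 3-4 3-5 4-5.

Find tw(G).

4

A width-4 tree decomposition is:
Bags: B1 = {1, 2, 3, 4, 5}
Tree: (single bag)
A single bag containing all 5 vertices is trivially a valid decomposition of width 4. For the lower bound, the 5 vertices {1, 2, 3, 4, 5} are pairwise adjacent, and any tree decomposition puts a clique entirely inside one bag — forcing width ≥ 4. The upper and lower bounds meet at 4, so that is the treewidth.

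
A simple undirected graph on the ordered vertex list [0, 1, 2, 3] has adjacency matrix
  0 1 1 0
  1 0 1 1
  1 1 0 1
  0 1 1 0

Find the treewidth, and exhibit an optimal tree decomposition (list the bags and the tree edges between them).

The largest bag has 3 vertices, giving width 2; this decomposition certifies tw(G) ≤ 2. Conversely, {0, 1, 2} is a clique of size 3, and the vertices of any clique must share a bag in every tree decomposition; so some bag has ≥ 3 vertices and tw(G) ≥ 2. Therefore the treewidth is 2.

Treewidth 2.
Bags: B1 = {0, 1, 2}  B2 = {1, 2, 3}
Tree: B1–B2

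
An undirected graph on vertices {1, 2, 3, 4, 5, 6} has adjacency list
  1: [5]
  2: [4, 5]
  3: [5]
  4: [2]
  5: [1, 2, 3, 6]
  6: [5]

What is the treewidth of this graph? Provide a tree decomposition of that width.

Each bag holds 2 vertices, so the decomposition has width 1, which upper-bounds the treewidth. Since G has at least one edge (e.g. 5–1), it is not an edgeless graph, so tw(G) ≥ 1. Combining the bounds, tw(G) = 1.

Treewidth 1.
One such decomposition:
Bags: B1 = {1, 5}  B2 = {3, 5}  B3 = {2, 5}  B4 = {2, 4}  B5 = {5, 6}
Tree: B1–B2, B1–B3, B3–B4, B3–B5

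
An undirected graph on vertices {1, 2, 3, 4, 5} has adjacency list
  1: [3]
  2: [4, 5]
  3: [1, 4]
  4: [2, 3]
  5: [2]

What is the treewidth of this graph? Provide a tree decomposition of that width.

Each bag holds 2 vertices, so the decomposition has width 1, which upper-bounds the treewidth. Any graph with an edge has treewidth ≥ 1, and G has the edge 5–2. Combining the bounds, tw(G) = 1.

Treewidth 1.
One such decomposition:
Bags: B1 = {2, 5}  B2 = {2, 4}  B3 = {3, 4}  B4 = {1, 3}
Tree: B1–B2, B2–B3, B3–B4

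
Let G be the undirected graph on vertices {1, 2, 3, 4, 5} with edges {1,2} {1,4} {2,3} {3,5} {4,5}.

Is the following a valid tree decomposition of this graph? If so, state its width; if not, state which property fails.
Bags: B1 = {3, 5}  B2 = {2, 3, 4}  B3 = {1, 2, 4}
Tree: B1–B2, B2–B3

No — edge (4,5) lies in no bag.

A tree decomposition must satisfy three properties: every vertex lies in some bag; for every edge, both endpoints lie together in some bag; and for every vertex, the bags containing it form a connected subtree. Here edge (4,5) lies in no bag, so the decomposition is invalid.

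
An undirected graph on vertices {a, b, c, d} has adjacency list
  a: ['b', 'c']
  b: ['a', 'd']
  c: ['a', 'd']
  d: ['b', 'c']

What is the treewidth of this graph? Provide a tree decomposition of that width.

Each bag holds 3 vertices, so the decomposition has width 2, which upper-bounds the treewidth. Since c–d–b–a–c is a cycle in G, G is not acyclic. Forests are exactly the graphs of treewidth ≤ 1, so tw(G) ≥ 2. The upper and lower bounds meet at 2, so that is the treewidth.

Treewidth 2.
One optimal decomposition is:
Bags: B1 = {b, c, d}  B2 = {a, b, c}
Tree: B1–B2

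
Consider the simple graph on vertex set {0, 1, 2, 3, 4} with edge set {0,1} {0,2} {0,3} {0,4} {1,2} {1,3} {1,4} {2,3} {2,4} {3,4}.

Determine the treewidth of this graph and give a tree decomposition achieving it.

Treewidth 4.
One optimal decomposition is:
Bags: B1 = {0, 1, 2, 3, 4}
Tree: (single bag)

A single bag containing all 5 vertices is trivially a valid decomposition of width 4. Conversely, {0, 1, 2, 3, 4} is a clique of size 5, and the vertices of any clique must share a bag in every tree decomposition; so some bag has ≥ 5 vertices and tw(G) ≥ 4. The upper and lower bounds meet at 4, so that is the treewidth.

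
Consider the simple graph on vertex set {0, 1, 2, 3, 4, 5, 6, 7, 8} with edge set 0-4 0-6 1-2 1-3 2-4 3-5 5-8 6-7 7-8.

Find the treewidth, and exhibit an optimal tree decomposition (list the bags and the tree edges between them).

The largest bag has 3 vertices, giving width 2; this decomposition certifies tw(G) ≤ 2. The edges 6–0–4–2–1–3–5–8–7–6 form a cycle, so G is not a tree and its treewidth is at least 2. Combining the bounds, tw(G) = 2.

Treewidth 2.
One optimal decomposition is:
Bags: B1 = {0, 4, 6}  B2 = {2, 4, 6}  B3 = {1, 2, 6}  B4 = {1, 3, 6}  B5 = {3, 5, 6}  B6 = {5, 6, 8}  B7 = {6, 7, 8}
Tree: B1–B2, B2–B3, B3–B4, B4–B5, B5–B6, B6–B7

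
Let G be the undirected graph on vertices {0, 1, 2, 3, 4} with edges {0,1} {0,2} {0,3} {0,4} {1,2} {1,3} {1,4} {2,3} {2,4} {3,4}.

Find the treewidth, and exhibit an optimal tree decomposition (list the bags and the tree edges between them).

Treewidth 4.
Bags: B1 = {0, 1, 2, 3, 4}
Tree: (single bag)

A single bag containing all 5 vertices is trivially a valid decomposition of width 4. For the lower bound, the 5 vertices {0, 1, 2, 3, 4} are pairwise adjacent, and any tree decomposition puts a clique entirely inside one bag — forcing width ≥ 4. The upper and lower bounds meet at 4, so that is the treewidth.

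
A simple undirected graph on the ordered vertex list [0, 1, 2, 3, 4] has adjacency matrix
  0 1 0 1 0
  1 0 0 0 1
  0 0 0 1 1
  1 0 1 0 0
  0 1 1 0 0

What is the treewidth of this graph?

2

A width-2 tree decomposition is:
Bags: B1 = {1, 2, 4}  B2 = {0, 1, 2}  B3 = {0, 2, 3}
Tree: B1–B2, B2–B3
Each bag holds 3 vertices, so the decomposition has width 2, which upper-bounds the treewidth. The edges 2–4–1–0–3–2 form a cycle, so G is not a tree and its treewidth is at least 2. Combining the bounds, tw(G) = 2.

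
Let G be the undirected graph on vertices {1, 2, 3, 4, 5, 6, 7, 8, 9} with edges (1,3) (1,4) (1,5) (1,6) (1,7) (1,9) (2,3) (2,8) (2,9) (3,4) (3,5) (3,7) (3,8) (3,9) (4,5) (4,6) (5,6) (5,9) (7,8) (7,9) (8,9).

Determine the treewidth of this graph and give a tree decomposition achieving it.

Treewidth 3.
One such decomposition:
Bags: B1 = {1, 3, 7, 9}  B2 = {1, 3, 5, 9}  B3 = {3, 7, 8, 9}  B4 = {1, 3, 4, 5}  B5 = {1, 4, 5, 6}  B6 = {2, 3, 8, 9}
Tree: B1–B2, B1–B3, B2–B4, B4–B5, B3–B6

Each bag holds 4 vertices, so the decomposition has width 3, which upper-bounds the treewidth. On the other hand G contains the 4-clique {2, 3, 8, 9}. A clique must lie in a single bag of any decomposition, so no decomposition can have width below 3. Combining the bounds, tw(G) = 3.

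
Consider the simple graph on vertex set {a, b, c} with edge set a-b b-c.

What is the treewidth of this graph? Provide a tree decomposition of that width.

Treewidth 1.
One optimal decomposition is:
Bags: B1 = {b, c}  B2 = {a, b}
Tree: B1–B2

Every bag has size at most 2, so the width is 2 − 1 = 1 and tw(G) ≤ 1. Any graph with an edge has treewidth ≥ 1, and G has the edge b–c. Combining the bounds, tw(G) = 1.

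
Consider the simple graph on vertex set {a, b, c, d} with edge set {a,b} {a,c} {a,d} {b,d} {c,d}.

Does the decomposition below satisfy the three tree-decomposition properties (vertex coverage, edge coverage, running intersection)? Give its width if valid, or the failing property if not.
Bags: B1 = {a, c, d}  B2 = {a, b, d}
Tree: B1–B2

Checking the three conditions: (i) the bags cover all of {a, b, c, d}; (ii) for each edge, some bag contains both endpoints; (iii) the bags containing any fixed vertex form a subtree. All hold, so the decomposition is valid with width 3 − 1 = 2.

Yes; width 2.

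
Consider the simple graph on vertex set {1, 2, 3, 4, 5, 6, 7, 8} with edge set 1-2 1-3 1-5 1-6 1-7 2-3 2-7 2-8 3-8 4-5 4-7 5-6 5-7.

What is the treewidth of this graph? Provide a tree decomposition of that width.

The largest bag has 3 vertices, giving width 2; this decomposition certifies tw(G) ≤ 2. Conversely, {2, 3, 8} is a clique of size 3, and the vertices of any clique must share a bag in every tree decomposition; so some bag has ≥ 3 vertices and tw(G) ≥ 2. Combining the bounds, tw(G) = 2.

Treewidth 2.
One optimal decomposition is:
Bags: B1 = {1, 5, 6}  B2 = {1, 5, 7}  B3 = {4, 5, 7}  B4 = {1, 2, 7}  B5 = {1, 2, 3}  B6 = {2, 3, 8}
Tree: B1–B2, B2–B3, B2–B4, B4–B5, B5–B6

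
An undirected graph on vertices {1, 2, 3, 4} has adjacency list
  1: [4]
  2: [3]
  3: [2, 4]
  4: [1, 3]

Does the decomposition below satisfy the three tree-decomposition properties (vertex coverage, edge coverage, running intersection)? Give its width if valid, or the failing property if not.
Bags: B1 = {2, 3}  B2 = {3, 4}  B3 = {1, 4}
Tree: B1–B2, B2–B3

Every vertex of G appears in some bag (union = {1, 2, 3, 4}); every edge is covered by a bag; and for each vertex v the set of bags containing v is connected in the bag tree. The decomposition is therefore valid. The largest bag has 2 vertices, so the width is 1.

Yes; width 1.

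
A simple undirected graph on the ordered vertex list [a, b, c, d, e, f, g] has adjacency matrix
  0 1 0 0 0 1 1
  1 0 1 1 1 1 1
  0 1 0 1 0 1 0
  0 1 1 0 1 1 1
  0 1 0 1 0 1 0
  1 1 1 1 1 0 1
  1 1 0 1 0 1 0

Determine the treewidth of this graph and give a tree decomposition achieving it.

Treewidth 3.
One such decomposition:
Bags: B1 = {a, b, f, g}  B2 = {b, d, f, g}  B3 = {b, d, e, f}  B4 = {b, c, d, f}
Tree: B1–B2, B2–B3, B3–B4

Every bag has size at most 4, so the width is 4 − 1 = 3 and tw(G) ≤ 3. On the other hand G contains the 4-clique {b, d, f, g}. A clique must lie in a single bag of any decomposition, so no decomposition can have width below 3. Therefore the treewidth is 3.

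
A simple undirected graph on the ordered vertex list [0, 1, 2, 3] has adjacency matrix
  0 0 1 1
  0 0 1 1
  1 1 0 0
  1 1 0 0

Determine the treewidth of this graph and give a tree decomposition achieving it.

Treewidth 2.
One such decomposition:
Bags: B1 = {0, 2, 3}  B2 = {1, 2, 3}
Tree: B1–B2

The largest bag has 3 vertices, giving width 2; this decomposition certifies tw(G) ≤ 2. For the lower bound, G contains the cycle 2–0–3–1–2, so G is not a forest; only forests have treewidth ≤ 1, hence tw(G) ≥ 2. Hence tw(G) = 2 exactly.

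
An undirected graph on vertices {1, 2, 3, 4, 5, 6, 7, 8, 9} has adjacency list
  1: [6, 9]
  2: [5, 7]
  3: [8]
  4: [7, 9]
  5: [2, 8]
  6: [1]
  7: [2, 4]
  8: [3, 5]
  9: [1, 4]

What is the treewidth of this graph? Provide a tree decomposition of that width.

Treewidth 1.
One optimal decomposition is:
Bags: B1 = {1, 6}  B2 = {1, 9}  B3 = {4, 9}  B4 = {4, 7}  B5 = {2, 7}  B6 = {2, 5}  B7 = {5, 8}  B8 = {3, 8}
Tree: B1–B2, B2–B3, B3–B4, B4–B5, B5–B6, B6–B7, B7–B8

Each bag holds 2 vertices, so the decomposition has width 1, which upper-bounds the treewidth. Any graph with an edge has treewidth ≥ 1, and G has the edge 6–1. Combining the bounds, tw(G) = 1.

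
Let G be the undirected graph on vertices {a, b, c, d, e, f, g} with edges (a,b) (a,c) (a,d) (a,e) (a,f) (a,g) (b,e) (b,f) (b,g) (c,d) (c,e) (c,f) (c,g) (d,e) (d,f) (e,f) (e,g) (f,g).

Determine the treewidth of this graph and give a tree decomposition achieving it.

Each bag holds 5 vertices, so the decomposition has width 4, which upper-bounds the treewidth. For the lower bound, the 5 vertices {a, c, d, e, f} are pairwise adjacent, and any tree decomposition puts a clique entirely inside one bag — forcing width ≥ 4. Hence tw(G) = 4 exactly.

Treewidth 4.
Bags: B1 = {a, c, e, f, g}  B2 = {a, c, d, e, f}  B3 = {a, b, e, f, g}
Tree: B1–B2, B1–B3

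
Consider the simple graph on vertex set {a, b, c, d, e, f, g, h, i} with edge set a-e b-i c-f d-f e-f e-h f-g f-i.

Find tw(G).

A width-1 tree decomposition is:
Bags: B1 = {d, f}  B2 = {e, f}  B3 = {f, i}  B4 = {b, i}  B5 = {f, g}  B6 = {a, e}  B7 = {c, f}  B8 = {e, h}
Tree: B1–B2, B1–B3, B3–B4, B2–B5, B2–B6, B3–B7, B6–B8
Each bag holds 2 vertices, so the decomposition has width 1, which upper-bounds the treewidth. G has an edge, so its treewidth is at least 1. Hence tw(G) = 1 exactly.

1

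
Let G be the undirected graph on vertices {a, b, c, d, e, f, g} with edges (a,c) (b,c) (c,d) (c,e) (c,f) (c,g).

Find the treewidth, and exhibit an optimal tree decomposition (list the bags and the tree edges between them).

Every bag has size at most 2, so the width is 2 − 1 = 1 and tw(G) ≤ 1. Any graph with an edge has treewidth ≥ 1, and G has the edge f–c. Hence tw(G) = 1 exactly.

Treewidth 1.
Bags: B1 = {c, f}  B2 = {c, d}  B3 = {b, c}  B4 = {a, c}  B5 = {c, g}  B6 = {c, e}
Tree: B1–B2, B2–B3, B1–B4, B4–B5, B5–B6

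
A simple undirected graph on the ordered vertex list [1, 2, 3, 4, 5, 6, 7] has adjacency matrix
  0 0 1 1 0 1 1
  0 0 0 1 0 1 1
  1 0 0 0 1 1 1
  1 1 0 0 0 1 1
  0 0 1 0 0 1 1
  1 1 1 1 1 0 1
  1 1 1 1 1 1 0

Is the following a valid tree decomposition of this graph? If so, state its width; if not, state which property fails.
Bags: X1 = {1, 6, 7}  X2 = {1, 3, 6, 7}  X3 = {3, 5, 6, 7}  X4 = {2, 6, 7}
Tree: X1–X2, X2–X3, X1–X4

No — vertex 4 appears in no bag.

A tree decomposition must satisfy three properties: every vertex lies in some bag; for every edge, both endpoints lie together in some bag; and for every vertex, the bags containing it form a connected subtree. Here vertex 4 appears in no bag, so the decomposition is invalid.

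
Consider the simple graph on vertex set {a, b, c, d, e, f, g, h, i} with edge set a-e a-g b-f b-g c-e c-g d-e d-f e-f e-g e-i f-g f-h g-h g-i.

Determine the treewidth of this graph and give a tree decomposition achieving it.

Each bag holds 3 vertices, so the decomposition has width 2, which upper-bounds the treewidth. Conversely, {d, e, f} is a clique of size 3, and the vertices of any clique must share a bag in every tree decomposition; so some bag has ≥ 3 vertices and tw(G) ≥ 2. Therefore the treewidth is 2.

Treewidth 2.
One optimal decomposition is:
Bags: B1 = {e, g, i}  B2 = {e, f, g}  B3 = {c, e, g}  B4 = {b, f, g}  B5 = {f, g, h}  B6 = {a, e, g}  B7 = {d, e, f}
Tree: B1–B2, B2–B3, B2–B4, B4–B5, B2–B6, B2–B7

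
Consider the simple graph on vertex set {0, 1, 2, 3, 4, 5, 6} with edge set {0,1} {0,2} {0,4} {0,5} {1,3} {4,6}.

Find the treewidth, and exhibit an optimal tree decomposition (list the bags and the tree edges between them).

The largest bag has 2 vertices, giving width 1; this decomposition certifies tw(G) ≤ 1. Since G has at least one edge (e.g. 4–0), it is not an edgeless graph, so tw(G) ≥ 1. The upper and lower bounds meet at 1, so that is the treewidth.

Treewidth 1.
One optimal decomposition is:
Bags: B1 = {0, 4}  B2 = {0, 2}  B3 = {0, 1}  B4 = {0, 5}  B5 = {4, 6}  B6 = {1, 3}
Tree: B1–B2, B1–B3, B3–B4, B1–B5, B3–B6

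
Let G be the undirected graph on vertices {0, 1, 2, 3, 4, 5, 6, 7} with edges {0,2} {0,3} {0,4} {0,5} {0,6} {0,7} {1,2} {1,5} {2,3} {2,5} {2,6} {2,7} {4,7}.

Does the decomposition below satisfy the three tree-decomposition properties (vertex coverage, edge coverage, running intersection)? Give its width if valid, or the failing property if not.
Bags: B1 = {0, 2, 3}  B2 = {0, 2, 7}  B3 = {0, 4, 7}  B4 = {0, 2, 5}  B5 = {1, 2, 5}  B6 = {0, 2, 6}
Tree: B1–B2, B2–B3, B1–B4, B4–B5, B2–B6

Yes; width 2.

Checking the three conditions: (i) the bags cover all of {0, 1, 2, 3, 4, 5, 6, 7}; (ii) for each edge, some bag contains both endpoints; (iii) the bags containing any fixed vertex form a subtree. All hold, so the decomposition is valid with width 3 − 1 = 2.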